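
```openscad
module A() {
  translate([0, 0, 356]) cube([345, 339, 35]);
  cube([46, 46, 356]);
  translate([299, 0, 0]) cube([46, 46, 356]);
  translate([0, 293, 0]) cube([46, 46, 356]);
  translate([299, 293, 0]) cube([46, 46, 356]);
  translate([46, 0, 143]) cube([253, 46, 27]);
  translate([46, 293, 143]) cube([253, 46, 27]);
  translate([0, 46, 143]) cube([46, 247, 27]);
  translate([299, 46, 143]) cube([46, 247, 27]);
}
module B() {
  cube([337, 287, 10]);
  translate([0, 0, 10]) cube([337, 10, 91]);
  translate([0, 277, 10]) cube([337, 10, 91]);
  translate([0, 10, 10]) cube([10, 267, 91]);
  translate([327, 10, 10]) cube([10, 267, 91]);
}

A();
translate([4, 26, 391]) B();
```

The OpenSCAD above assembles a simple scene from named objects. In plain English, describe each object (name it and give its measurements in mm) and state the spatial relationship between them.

A is a simple wooden stool: a rectangular seat 345 mm (x) by 339 mm (y), 35 mm thick, top face at z = 391 mm, on four square legs, each 46×46 mm in cross-section. The legs rest on z = 0, each flush with a corner of the seat. Four stretchers, 46 mm wide and 27 mm tall, connect adjacent legs with their undersides at z = 143 mm, each running between the inner faces of the legs it joins and aligned with the legs' outer faces on the other axis.

B is an open-topped rectangular box: outside dimensions 337×287×101 mm, with a uniform wall and base thickness of 10 mm. The base is a full 337×287 slab on the floor; four walls sit on top of the base. The front and back walls (the −y and +y sides) span the full width; the two side walls fit between them.

The open box is on top of the stool, centred.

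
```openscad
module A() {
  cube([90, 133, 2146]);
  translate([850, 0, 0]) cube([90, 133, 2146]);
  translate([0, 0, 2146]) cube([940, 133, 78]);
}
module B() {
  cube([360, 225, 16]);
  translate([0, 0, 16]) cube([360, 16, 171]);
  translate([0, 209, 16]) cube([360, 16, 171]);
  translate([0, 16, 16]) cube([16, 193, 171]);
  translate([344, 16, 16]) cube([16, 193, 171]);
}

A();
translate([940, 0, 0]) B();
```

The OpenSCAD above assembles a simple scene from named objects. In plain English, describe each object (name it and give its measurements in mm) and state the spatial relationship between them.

A is a rectangular door frame: two vertical jambs of 90×133 mm section, 2146 mm tall, with a clear opening 760 mm wide between their inner faces. A header 78 mm tall and 133 mm deep lies on top of the jambs and spans the full outside width.

B is an open-topped rectangular box: outside dimensions 360×225×187 mm, with a uniform wall and base thickness of 16 mm. The base is a full 360×225 slab on the floor; four walls sit on top of the base. The front and back walls (the −y and +y sides) span the full width; the two side walls fit between them.

The open box is against the door frame's +x side, with their −y faces flush.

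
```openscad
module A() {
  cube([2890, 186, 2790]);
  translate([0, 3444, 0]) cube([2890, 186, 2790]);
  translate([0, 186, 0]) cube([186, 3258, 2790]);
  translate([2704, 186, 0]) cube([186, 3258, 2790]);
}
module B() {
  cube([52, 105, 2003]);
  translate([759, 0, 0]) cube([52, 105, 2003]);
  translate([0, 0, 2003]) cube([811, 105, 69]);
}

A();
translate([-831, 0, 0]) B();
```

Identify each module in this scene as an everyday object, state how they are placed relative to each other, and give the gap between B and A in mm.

A is a house frame. B is a door frame. The door frame is on the floor beside the house frame on its −x side. The gap between the door frame and the house frame is 20 mm.

The door frame's nearest face is 20 mm from the house frame's −x face.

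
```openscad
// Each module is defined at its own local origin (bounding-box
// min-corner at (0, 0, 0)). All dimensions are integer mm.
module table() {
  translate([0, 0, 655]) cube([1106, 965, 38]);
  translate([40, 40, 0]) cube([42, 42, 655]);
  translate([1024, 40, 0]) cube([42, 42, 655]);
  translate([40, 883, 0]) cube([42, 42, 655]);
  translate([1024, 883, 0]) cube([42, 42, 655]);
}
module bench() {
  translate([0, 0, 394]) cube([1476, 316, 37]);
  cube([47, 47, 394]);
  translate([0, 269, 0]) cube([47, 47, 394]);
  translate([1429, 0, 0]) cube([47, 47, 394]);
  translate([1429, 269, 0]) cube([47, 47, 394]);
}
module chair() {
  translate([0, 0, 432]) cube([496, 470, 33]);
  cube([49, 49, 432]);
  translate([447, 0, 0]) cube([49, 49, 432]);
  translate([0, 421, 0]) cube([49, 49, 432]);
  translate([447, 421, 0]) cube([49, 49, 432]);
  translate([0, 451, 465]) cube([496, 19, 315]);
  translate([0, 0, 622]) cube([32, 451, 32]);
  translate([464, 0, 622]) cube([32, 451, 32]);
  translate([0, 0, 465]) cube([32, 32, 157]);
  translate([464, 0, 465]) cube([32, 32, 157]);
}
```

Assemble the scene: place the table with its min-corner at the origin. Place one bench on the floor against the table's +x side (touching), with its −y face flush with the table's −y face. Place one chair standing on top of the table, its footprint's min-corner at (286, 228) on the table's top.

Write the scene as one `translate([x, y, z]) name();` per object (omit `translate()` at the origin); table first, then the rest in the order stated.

table();
translate([1106, 0, 0]) bench();
translate([286, 228, 693]) chair();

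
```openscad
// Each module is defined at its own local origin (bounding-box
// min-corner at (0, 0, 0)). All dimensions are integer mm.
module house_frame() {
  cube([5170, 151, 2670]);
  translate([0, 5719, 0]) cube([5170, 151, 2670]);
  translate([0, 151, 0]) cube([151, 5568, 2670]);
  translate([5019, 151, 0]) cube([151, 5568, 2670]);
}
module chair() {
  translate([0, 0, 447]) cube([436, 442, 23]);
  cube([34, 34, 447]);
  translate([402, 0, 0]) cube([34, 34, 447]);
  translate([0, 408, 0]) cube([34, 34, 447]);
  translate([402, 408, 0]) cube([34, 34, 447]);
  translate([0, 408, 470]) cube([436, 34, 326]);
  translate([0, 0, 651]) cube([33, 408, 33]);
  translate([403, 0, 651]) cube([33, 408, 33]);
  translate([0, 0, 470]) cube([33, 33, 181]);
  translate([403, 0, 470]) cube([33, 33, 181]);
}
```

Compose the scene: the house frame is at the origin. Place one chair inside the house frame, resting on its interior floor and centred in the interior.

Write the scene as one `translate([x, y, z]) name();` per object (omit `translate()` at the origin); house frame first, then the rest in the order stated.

house_frame();
translate([2367, 2714, 0]) chair();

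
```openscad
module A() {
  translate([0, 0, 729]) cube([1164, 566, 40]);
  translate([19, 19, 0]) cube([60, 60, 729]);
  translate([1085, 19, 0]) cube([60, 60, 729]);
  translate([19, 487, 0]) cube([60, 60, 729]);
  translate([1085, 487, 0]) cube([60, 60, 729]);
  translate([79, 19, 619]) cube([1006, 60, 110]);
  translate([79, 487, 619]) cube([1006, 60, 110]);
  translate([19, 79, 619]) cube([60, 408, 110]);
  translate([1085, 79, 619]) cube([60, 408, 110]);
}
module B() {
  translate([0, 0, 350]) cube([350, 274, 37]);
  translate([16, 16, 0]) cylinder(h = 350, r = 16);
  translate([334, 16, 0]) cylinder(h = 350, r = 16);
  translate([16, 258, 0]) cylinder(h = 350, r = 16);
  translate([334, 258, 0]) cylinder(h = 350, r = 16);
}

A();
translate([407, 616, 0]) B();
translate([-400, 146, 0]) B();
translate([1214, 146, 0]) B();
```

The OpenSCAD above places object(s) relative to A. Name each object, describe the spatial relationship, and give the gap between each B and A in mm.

A is a table. B is a stool. Three stools sit around the table at the +y, −x, +x sides. The gap between each stool and the table is 50 mm.

Each stool's nearest face is 50 mm from the table's bounding box.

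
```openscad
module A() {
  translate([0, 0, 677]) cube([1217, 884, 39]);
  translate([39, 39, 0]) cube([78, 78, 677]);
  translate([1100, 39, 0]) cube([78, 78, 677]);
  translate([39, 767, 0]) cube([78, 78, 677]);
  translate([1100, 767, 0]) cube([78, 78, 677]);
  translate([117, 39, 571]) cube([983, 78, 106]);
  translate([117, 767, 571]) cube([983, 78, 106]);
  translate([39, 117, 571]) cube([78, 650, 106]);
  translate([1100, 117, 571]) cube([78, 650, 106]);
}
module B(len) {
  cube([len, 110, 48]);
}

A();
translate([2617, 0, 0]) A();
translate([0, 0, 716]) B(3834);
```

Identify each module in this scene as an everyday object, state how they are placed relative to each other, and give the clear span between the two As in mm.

A is a table. B is a beam. A beam spans the tops of two tables. The clear span between the two tables is 1400 mm.

Second table starts at x = 2617; first ends at x = 1217; clear span = 2617 − 1217 = 1400 mm.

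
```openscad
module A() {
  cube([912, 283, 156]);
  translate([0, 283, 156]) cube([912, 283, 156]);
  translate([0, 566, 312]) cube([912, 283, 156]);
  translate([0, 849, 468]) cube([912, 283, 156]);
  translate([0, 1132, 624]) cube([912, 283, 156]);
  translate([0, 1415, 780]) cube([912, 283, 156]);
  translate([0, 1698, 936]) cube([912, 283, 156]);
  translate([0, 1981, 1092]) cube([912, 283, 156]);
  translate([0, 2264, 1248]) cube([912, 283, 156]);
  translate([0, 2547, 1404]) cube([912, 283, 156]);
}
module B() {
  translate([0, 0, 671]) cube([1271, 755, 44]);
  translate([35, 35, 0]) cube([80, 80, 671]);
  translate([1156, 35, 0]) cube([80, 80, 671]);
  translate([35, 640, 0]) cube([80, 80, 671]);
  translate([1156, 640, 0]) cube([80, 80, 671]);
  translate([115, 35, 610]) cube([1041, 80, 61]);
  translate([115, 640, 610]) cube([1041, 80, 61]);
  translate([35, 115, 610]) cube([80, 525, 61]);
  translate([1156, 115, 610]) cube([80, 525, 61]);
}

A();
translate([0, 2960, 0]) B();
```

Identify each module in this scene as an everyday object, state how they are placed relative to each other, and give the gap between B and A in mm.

The table's nearest face is 130 mm from the staircase's +y face.

A is a staircase. B is a table. The table is on the floor beside the staircase on its +y side. The gap between the table and the staircase is 130 mm.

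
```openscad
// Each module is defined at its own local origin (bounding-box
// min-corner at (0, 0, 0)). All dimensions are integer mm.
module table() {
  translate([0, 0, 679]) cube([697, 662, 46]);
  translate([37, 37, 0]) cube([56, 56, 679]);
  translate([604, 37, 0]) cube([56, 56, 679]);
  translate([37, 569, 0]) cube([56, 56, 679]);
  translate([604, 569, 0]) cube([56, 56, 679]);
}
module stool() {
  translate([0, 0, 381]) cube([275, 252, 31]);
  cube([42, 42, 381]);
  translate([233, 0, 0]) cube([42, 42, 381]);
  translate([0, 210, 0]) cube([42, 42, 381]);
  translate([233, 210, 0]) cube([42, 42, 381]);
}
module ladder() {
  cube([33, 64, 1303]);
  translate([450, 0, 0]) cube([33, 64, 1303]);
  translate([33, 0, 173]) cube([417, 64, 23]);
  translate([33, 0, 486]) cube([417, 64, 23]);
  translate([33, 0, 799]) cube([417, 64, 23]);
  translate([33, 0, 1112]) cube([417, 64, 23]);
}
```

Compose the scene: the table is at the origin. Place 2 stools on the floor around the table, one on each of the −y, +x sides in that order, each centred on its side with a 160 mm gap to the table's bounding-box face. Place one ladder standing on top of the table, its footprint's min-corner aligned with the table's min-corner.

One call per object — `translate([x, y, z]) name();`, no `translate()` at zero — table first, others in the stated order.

table();
translate([211, -412, 0]) stool();
translate([857, 205, 0]) stool();
translate([0, 0, 725]) ladder();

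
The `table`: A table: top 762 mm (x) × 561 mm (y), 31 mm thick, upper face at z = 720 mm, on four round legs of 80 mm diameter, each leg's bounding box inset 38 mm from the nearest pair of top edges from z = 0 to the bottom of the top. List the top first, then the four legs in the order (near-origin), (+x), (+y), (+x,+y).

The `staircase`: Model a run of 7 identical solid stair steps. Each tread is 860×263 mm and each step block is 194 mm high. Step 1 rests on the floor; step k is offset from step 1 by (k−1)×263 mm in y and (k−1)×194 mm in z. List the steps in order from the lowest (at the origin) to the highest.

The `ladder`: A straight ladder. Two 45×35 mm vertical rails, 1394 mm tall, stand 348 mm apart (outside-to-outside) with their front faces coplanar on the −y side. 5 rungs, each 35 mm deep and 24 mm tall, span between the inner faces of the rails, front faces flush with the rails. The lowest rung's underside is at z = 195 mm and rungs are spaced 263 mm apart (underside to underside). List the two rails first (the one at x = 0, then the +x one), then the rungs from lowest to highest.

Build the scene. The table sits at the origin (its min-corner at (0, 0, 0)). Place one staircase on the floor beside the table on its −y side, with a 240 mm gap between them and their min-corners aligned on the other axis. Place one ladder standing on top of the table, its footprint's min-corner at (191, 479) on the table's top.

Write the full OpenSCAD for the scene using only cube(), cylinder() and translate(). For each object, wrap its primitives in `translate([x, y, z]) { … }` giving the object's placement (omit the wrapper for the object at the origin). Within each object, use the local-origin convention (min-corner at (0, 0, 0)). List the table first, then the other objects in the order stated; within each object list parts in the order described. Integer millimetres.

translate([0, 0, 689]) cube([762, 561, 31]);
translate([78, 78, 0]) cylinder(h = 689, r = 40);
translate([684, 78, 0]) cylinder(h = 689, r = 40);
translate([78, 483, 0]) cylinder(h = 689, r = 40);
translate([684, 483, 0]) cylinder(h = 689, r = 40);
translate([0, -2081, 0]) {
  cube([860, 263, 194]);
  translate([0, 263, 194]) cube([860, 263, 194]);
  translate([0, 526, 388]) cube([860, 263, 194]);
  translate([0, 789, 582]) cube([860, 263, 194]);
  translate([0, 1052, 776]) cube([860, 263, 194]);
  translate([0, 1315, 970]) cube([860, 263, 194]);
  translate([0, 1578, 1164]) cube([860, 263, 194]);
}
translate([191, 479, 720]) {
  cube([45, 35, 1394]);
  translate([303, 0, 0]) cube([45, 35, 1394]);
  translate([45, 0, 195]) cube([258, 35, 24]);
  translate([45, 0, 458]) cube([258, 35, 24]);
  translate([45, 0, 721]) cube([258, 35, 24]);
  translate([45, 0, 984]) cube([258, 35, 24]);
  translate([45, 0, 1247]) cube([258, 35, 24]);
}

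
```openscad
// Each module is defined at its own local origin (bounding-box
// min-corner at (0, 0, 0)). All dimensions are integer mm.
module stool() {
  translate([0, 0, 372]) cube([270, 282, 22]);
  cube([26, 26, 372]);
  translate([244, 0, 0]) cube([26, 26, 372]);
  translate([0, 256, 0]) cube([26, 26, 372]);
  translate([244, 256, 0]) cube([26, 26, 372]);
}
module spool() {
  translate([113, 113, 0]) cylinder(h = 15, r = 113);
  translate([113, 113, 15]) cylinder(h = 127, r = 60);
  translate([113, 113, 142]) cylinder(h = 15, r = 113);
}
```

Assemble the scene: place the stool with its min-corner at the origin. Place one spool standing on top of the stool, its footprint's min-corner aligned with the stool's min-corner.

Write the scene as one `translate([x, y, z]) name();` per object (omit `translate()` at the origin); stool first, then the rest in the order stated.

stool();
translate([0, 0, 394]) spool();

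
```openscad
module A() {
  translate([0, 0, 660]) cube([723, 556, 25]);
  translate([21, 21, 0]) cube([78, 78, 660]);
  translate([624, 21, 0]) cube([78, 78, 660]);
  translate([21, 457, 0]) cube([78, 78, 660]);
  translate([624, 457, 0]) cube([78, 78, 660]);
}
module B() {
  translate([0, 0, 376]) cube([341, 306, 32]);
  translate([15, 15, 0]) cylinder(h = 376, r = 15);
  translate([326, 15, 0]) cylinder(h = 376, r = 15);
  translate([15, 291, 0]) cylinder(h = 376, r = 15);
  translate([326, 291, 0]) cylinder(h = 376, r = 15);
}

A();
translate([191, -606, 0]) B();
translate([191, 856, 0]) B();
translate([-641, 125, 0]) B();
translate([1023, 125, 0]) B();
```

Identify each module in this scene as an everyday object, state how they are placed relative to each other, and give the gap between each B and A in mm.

Each stool's nearest face is 300 mm from the table's bounding box.

A is a table. B is a stool. Four stools sit around the table at the −y, +y, −x, +x sides. The gap between each stool and the table is 300 mm.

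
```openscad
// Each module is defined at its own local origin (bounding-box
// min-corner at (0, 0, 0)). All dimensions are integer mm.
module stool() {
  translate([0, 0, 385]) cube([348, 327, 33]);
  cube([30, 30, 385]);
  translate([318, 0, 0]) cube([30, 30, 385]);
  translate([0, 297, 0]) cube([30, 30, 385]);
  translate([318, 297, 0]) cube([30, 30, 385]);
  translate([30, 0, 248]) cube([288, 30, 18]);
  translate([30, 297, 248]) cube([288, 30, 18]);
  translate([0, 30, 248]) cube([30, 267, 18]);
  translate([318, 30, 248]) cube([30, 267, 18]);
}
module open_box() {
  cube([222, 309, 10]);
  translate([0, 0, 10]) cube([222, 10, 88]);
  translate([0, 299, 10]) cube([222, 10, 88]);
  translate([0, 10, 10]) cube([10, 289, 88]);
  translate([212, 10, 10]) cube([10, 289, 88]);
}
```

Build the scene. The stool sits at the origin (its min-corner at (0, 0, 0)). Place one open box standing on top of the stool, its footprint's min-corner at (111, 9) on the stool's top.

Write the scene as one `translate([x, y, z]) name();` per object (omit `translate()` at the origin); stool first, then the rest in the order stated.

stool();
translate([111, 9, 418]) open_box();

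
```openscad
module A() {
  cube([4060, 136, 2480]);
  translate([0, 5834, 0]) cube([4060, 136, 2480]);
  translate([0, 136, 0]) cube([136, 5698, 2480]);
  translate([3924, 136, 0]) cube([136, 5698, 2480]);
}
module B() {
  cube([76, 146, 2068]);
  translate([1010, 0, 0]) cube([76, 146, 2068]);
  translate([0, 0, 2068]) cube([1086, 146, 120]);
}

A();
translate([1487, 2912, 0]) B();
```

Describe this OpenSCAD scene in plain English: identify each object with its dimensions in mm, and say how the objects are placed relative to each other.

A is a box-shaped house frame (walls only): outside footprint 4060×5970 mm, wall height 2480 mm, wall thickness 136 mm. The two y-facing walls run the full x-width; the two x-facing walls fit between the inner faces of the y-facing walls.

B is a door frame. The clear opening is 934 mm wide and 2068 mm high. Two 76 mm wide jambs, 146 mm deep, stand either side of the opening from the floor to the top of the opening. A 120 mm thick head sits across the top of both jambs, spanning the full outside width of the frame.

The door frame sits inside the house frame, centred.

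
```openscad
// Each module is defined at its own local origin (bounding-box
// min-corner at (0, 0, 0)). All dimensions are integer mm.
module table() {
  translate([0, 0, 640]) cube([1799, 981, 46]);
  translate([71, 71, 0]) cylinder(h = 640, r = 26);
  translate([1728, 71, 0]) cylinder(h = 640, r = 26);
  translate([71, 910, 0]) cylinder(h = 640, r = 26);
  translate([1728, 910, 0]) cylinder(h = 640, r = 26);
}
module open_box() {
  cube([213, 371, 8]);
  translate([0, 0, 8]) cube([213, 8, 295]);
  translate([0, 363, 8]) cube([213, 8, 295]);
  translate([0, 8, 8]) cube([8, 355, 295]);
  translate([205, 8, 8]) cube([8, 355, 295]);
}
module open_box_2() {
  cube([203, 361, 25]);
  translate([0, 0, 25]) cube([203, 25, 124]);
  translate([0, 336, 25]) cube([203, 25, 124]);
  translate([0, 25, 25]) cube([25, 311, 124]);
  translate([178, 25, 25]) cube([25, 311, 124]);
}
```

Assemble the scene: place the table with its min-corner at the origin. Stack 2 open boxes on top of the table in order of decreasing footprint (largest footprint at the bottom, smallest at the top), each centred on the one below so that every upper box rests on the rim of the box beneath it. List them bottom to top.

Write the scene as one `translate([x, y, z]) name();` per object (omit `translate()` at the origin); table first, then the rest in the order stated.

table();
translate([793, 305, 686]) open_box();
translate([798, 310, 989]) open_box_2();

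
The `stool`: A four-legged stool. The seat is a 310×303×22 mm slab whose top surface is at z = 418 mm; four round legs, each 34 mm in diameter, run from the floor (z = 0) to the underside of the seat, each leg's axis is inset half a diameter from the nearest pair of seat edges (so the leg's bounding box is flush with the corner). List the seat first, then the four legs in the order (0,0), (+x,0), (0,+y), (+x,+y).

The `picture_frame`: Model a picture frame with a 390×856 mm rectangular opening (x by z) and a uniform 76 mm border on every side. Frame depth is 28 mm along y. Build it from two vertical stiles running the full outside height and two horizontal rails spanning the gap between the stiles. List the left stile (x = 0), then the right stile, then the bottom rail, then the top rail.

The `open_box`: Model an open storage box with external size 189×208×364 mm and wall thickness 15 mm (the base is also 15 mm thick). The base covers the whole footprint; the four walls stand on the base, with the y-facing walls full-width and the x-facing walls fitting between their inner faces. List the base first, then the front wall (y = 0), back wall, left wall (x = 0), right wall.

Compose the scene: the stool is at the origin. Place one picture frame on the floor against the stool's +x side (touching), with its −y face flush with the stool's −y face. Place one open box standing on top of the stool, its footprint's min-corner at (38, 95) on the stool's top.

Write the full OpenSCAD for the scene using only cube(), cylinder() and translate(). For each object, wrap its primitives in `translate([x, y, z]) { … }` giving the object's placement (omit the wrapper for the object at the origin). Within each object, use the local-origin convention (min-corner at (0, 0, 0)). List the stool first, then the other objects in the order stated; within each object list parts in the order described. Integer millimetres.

translate([0, 0, 396]) cube([310, 303, 22]);
translate([17, 17, 0]) cylinder(h = 396, r = 17);
translate([293, 17, 0]) cylinder(h = 396, r = 17);
translate([17, 286, 0]) cylinder(h = 396, r = 17);
translate([293, 286, 0]) cylinder(h = 396, r = 17);
translate([310, 0, 0]) {
  cube([76, 28, 1008]);
  translate([466, 0, 0]) cube([76, 28, 1008]);
  translate([76, 0, 0]) cube([390, 28, 76]);
  translate([76, 0, 932]) cube([390, 28, 76]);
}
translate([38, 95, 418]) {
  cube([189, 208, 15]);
  translate([0, 0, 15]) cube([189, 15, 349]);
  translate([0, 193, 15]) cube([189, 15, 349]);
  translate([0, 15, 15]) cube([15, 178, 349]);
  translate([174, 15, 15]) cube([15, 178, 349]);
}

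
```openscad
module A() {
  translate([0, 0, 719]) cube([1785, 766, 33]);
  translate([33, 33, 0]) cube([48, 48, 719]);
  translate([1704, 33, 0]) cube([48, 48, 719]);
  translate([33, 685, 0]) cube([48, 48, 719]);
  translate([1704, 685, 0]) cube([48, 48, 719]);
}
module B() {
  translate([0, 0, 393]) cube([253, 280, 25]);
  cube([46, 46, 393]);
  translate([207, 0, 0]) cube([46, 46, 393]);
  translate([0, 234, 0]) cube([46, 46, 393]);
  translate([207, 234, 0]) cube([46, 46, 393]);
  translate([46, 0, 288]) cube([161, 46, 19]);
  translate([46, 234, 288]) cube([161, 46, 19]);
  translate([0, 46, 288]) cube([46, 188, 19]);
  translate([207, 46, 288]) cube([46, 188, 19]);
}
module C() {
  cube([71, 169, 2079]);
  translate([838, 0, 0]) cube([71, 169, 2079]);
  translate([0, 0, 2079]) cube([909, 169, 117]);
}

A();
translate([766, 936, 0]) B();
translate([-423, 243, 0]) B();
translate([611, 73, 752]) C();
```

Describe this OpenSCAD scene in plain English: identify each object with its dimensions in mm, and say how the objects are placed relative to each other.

A is a table with a 1785×766 mm rectangular top, 33 mm thick, top surface at z = 752 mm, supported by four 48×48 mm square legs, each inset 33 mm from the nearest pair of top edges, running from the floor.

B is a four-legged stool. The seat is 253×280 mm, 25 mm thick, top at z = 418 mm. It stands on four square legs, each 46×46 mm in cross-section, from z = 0 to the seat underside, each flush with a corner of the seat. Four stretchers, 46 mm wide and 19 mm tall, connect adjacent legs with their undersides at z = 288 mm, each running between the inner faces of the legs it joins and aligned with the legs' outer faces on the other axis.

C is a door frame. The clear opening is 767 mm wide and 2079 mm high. Two 71 mm wide jambs, 169 mm deep, stand either side of the opening from the floor to the top of the opening. A 117 mm thick head sits across the top of both jambs, spanning the full outside width of the frame.

Two stools sit around the table at the +y, −x sides. The door frame is on top of the table.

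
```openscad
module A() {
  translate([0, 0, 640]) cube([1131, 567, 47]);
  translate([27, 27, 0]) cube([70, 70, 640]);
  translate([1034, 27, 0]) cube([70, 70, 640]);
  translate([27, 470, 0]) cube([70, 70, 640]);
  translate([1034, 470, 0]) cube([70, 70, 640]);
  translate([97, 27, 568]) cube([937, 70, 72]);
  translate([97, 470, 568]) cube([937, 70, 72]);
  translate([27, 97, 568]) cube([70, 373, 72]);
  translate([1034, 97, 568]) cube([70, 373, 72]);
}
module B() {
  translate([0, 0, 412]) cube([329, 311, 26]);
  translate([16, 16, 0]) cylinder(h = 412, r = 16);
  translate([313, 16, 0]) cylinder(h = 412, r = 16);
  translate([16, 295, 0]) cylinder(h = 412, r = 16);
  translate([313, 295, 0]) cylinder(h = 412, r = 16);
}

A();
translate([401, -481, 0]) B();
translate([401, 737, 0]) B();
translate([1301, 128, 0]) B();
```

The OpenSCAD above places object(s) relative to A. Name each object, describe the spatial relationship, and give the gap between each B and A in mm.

A is a table. B is a stool. Three stools sit around the table at the −y, +y, +x sides. The gap between each stool and the table is 170 mm.

Each stool's nearest face is 170 mm from the table's bounding box.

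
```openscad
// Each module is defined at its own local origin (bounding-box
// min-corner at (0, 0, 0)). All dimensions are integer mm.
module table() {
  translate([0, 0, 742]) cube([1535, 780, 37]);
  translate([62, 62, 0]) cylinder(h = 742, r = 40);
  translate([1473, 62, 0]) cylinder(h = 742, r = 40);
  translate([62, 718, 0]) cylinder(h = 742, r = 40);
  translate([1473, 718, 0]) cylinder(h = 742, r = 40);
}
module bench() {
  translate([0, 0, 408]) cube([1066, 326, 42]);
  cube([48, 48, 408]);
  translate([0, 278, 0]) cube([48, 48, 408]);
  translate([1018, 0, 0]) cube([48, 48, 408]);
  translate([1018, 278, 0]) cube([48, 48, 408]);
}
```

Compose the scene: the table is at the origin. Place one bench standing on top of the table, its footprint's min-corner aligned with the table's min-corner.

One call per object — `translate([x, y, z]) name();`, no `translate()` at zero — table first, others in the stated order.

table();
translate([0, 0, 779]) bench();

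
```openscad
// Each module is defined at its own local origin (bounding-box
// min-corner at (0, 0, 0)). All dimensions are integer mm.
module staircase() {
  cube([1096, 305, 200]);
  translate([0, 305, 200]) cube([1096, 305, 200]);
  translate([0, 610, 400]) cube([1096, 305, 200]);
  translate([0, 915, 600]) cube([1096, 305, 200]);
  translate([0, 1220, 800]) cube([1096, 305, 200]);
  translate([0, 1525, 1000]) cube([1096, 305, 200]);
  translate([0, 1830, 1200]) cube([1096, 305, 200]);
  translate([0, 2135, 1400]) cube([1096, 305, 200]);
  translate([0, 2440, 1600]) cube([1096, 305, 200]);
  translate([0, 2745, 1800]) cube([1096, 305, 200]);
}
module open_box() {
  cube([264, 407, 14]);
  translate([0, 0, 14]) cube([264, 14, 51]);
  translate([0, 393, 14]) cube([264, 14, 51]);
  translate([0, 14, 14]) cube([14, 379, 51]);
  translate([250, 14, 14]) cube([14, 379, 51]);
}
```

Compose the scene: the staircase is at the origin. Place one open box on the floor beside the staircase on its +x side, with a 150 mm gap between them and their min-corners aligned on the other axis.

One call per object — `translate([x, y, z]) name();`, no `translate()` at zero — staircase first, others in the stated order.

staircase();
translate([1246, 0, 0]) open_box();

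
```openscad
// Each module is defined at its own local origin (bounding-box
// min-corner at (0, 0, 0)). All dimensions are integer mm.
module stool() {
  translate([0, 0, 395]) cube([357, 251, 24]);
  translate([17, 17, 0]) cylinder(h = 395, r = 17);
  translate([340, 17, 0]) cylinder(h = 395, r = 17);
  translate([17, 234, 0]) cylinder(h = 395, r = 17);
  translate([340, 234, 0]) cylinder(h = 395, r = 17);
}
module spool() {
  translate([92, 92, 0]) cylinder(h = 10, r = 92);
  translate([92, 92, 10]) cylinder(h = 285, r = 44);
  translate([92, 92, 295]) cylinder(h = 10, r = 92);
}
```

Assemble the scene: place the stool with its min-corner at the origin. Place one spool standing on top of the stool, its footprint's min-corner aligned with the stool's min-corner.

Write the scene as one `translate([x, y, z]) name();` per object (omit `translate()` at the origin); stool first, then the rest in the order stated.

stool();
translate([0, 0, 419]) spool();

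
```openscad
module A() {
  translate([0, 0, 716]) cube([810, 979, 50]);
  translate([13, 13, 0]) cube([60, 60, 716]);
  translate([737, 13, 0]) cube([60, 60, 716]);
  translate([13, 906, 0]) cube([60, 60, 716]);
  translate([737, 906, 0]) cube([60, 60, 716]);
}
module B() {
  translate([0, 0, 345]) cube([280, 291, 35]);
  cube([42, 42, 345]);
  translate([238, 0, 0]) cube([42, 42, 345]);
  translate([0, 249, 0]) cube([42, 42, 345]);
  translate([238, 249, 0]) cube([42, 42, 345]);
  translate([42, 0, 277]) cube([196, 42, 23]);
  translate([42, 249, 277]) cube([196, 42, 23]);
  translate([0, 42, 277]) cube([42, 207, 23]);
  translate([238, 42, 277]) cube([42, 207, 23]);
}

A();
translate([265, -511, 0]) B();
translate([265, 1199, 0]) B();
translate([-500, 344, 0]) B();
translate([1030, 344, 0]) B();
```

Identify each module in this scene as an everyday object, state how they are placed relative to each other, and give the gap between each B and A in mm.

A is a table. B is a stool. Four stools sit around the table at the −y, +y, −x, +x sides. The gap between each stool and the table is 220 mm.

Each stool's nearest face is 220 mm from the table's bounding box.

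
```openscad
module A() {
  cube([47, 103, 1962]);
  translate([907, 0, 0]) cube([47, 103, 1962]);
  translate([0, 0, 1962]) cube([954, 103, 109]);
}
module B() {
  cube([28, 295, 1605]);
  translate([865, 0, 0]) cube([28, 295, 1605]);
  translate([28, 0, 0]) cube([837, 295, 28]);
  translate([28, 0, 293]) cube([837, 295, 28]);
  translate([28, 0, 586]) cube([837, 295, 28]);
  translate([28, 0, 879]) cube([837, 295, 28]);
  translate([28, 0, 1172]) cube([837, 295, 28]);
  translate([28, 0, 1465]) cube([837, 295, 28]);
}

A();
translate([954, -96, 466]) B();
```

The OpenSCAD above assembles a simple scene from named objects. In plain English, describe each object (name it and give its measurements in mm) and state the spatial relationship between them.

A is a rectangular door frame: two vertical jambs of 47×103 mm section, 1962 mm tall, with a clear opening 860 mm wide between their inner faces. A header 109 mm tall and 103 mm deep lies on top of the jambs and spans the full outside width.

B is an open bookshelf. Two side panels, each 28 mm thick, 295 mm deep and 1605 mm tall, stand 893 mm apart (outside-to-outside). Between them sit 6 shelves, each 28 mm thick and 295 mm deep, spanning the full gap between the sides. The bottom shelf rests on the floor (its underside at z = 0) and the clear gap between one shelf's top and the next shelf's underside is 265 mm.

The bookshelf is beside the door frame with their tops flush at z = 2071.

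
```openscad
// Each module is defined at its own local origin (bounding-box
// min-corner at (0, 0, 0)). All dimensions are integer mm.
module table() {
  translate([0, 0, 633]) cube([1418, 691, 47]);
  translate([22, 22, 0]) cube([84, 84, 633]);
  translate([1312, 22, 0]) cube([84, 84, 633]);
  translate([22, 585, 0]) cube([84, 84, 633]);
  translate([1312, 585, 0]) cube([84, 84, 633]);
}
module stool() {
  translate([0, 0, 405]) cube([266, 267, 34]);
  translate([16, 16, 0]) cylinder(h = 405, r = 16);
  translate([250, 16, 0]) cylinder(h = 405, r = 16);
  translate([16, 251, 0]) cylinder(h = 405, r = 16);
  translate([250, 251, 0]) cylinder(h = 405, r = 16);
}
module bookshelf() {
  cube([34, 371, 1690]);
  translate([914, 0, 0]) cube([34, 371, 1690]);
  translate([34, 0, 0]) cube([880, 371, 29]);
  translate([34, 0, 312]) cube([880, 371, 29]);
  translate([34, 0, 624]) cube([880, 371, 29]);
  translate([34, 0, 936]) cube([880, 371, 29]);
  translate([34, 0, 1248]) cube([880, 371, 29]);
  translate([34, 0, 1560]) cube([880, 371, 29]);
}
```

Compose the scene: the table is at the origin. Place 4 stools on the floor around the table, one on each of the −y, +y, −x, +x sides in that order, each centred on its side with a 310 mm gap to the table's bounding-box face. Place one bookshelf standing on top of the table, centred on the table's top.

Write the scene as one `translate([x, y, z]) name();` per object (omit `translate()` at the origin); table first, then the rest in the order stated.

table();
translate([576, -577, 0]) stool();
translate([576, 1001, 0]) stool();
translate([-576, 212, 0]) stool();
translate([1728, 212, 0]) stool();
translate([235, 160, 680]) bookshelf();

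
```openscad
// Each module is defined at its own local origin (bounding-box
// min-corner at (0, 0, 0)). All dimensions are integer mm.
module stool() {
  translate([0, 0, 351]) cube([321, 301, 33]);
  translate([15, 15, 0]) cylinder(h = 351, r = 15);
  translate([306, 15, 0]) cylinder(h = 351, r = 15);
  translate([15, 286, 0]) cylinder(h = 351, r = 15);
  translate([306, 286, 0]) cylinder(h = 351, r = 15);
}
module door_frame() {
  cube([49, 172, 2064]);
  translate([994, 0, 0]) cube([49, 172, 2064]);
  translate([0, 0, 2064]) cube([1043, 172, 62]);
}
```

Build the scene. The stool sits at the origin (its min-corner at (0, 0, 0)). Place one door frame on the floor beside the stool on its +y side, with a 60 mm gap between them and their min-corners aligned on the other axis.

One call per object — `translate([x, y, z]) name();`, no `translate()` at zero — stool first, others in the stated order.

stool();
translate([0, 361, 0]) door_frame();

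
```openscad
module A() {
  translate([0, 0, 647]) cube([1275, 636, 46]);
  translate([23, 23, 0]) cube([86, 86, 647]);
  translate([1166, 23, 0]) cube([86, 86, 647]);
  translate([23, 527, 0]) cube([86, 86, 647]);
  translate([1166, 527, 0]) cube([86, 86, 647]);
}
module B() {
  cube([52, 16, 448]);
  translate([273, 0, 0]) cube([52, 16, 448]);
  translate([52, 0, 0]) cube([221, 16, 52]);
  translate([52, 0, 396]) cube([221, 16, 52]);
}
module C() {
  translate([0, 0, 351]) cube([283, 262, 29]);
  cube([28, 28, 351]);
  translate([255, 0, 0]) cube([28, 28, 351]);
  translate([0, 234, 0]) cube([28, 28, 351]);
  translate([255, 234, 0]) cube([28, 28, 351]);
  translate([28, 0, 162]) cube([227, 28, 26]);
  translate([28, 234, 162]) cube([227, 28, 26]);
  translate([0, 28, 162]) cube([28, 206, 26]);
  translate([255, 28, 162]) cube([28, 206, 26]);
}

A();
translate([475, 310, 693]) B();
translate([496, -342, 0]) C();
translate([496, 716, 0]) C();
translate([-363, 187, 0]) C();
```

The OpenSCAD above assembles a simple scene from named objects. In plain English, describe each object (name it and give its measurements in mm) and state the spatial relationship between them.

A is a table with a 1275×636 mm rectangular top, 46 mm thick, top surface at z = 693 mm, supported by four 86×86 mm square legs, each inset 23 mm from the nearest pair of top edges, running from the floor.

B is a picture frame with a 221×344 mm rectangular opening (x by z) and a uniform 52 mm border on every side. Frame depth is 16 mm along y. It is built from two vertical stiles running the full outside height and two horizontal rails spanning the gap between the stiles.

C is a simple wooden stool: a rectangular seat 283 mm (x) by 262 mm (y), 29 mm thick, top face at z = 380 mm, on four square legs, each 28×28 mm in cross-section. The legs rest on z = 0, each flush with a corner of the seat. Four stretchers, 28 mm wide and 26 mm tall, connect adjacent legs with their undersides at z = 162 mm, each running between the inner faces of the legs it joins and aligned with the legs' outer faces on the other axis.

The picture frame is on top of the table, centred. Three stools sit around the table at the −y, +y, −x sides.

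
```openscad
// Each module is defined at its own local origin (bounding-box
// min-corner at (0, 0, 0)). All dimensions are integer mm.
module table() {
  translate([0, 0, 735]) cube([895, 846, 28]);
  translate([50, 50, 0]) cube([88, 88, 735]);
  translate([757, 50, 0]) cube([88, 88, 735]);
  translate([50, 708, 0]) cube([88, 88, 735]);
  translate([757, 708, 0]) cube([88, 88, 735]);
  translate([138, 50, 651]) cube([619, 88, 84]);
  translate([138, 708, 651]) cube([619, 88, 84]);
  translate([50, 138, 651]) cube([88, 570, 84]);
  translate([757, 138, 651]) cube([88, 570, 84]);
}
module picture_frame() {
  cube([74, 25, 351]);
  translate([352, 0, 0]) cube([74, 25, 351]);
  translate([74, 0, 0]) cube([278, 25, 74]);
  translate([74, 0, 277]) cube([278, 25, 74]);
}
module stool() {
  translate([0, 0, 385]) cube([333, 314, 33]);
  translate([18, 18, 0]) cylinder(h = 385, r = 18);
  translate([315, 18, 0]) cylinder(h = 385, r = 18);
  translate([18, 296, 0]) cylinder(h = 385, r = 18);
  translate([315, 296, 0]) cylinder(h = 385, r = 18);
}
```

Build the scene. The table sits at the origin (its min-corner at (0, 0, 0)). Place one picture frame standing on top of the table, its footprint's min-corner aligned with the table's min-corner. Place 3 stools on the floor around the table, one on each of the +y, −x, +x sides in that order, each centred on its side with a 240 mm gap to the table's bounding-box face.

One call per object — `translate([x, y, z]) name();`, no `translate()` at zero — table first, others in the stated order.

table();
translate([0, 0, 763]) picture_frame();
translate([281, 1086, 0]) stool();
translate([-573, 266, 0]) stool();
translate([1135, 266, 0]) stool();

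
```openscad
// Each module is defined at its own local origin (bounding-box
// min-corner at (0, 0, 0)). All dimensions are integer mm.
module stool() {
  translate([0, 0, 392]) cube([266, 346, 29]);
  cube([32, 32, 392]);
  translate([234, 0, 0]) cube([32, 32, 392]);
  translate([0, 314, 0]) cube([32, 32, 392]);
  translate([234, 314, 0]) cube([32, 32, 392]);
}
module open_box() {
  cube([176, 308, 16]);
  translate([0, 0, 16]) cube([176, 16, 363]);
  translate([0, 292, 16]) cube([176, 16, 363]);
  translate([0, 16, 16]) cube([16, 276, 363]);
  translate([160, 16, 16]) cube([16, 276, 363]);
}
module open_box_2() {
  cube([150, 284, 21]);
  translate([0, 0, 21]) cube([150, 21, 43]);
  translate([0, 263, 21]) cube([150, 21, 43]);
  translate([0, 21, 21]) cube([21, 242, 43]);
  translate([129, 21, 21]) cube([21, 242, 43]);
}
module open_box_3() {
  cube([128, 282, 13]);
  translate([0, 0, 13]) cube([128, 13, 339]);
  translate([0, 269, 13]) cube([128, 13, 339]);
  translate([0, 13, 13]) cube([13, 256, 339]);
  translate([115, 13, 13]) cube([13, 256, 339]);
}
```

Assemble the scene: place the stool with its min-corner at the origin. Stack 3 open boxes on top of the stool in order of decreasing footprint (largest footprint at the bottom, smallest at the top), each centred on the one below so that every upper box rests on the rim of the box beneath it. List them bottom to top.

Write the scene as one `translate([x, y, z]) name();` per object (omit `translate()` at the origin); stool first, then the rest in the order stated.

stool();
translate([45, 19, 421]) open_box();
translate([58, 31, 800]) open_box_2();
translate([69, 32, 864]) open_box_3();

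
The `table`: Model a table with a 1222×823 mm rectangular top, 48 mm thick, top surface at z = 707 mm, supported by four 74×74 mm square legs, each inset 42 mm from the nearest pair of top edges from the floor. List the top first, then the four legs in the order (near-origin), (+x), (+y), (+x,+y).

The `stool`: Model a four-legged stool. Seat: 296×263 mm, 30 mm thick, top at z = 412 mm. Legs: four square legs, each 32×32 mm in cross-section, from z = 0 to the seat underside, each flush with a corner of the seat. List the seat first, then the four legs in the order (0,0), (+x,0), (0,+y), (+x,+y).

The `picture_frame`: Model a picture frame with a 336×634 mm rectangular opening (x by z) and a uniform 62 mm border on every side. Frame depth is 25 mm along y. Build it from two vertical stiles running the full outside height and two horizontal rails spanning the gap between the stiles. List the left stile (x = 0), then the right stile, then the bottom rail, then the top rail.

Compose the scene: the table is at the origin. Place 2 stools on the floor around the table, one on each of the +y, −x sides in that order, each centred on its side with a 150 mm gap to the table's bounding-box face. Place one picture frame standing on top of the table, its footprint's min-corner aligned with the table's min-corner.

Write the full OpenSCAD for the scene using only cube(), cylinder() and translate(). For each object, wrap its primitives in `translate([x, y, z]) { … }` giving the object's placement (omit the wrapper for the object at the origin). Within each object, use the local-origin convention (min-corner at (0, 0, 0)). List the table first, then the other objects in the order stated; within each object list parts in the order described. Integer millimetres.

translate([0, 0, 659]) cube([1222, 823, 48]);
translate([42, 42, 0]) cube([74, 74, 659]);
translate([1106, 42, 0]) cube([74, 74, 659]);
translate([42, 707, 0]) cube([74, 74, 659]);
translate([1106, 707, 0]) cube([74, 74, 659]);
translate([463, 973, 0]) {
  translate([0, 0, 382]) cube([296, 263, 30]);
  cube([32, 32, 382]);
  translate([264, 0, 0]) cube([32, 32, 382]);
  translate([0, 231, 0]) cube([32, 32, 382]);
  translate([264, 231, 0]) cube([32, 32, 382]);
}
translate([-446, 280, 0]) {
  translate([0, 0, 382]) cube([296, 263, 30]);
  cube([32, 32, 382]);
  translate([264, 0, 0]) cube([32, 32, 382]);
  translate([0, 231, 0]) cube([32, 32, 382]);
  translate([264, 231, 0]) cube([32, 32, 382]);
}
translate([0, 0, 707]) {
  cube([62, 25, 758]);
  translate([398, 0, 0]) cube([62, 25, 758]);
  translate([62, 0, 0]) cube([336, 25, 62]);
  translate([62, 0, 696]) cube([336, 25, 62]);
}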